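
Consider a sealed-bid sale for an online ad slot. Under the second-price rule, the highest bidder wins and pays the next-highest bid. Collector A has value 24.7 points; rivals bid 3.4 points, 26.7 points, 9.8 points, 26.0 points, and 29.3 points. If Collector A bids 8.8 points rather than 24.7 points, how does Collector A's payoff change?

Payoff change: 0.0 points.

The highest competing bid is 29.3 points.
Bidding truthfully at 24.7 points: the top bid is 29.3 points (a rival), so Collector A loses. Payoff = 0.0 points.
Bidding 8.8 points: the top bid is 29.3 points (a rival), so Collector A loses. Payoff = 0.0 points.
Change = 0.0 points − 0.0 points = 0.0 points.
The bid only affects whether you win, not the price — here both bids land on the same side of the top rival bid, so the deviation is payoff-neutral.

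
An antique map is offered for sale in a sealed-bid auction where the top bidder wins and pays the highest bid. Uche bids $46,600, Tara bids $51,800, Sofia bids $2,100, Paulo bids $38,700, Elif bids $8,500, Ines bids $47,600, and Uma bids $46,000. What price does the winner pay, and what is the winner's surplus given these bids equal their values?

The winner pays $51,800 for a surplus of $0.

Ordered from highest: Tara $51,800 > Ines $47,600 > Uche $46,600 > Uma $46,000 > Paulo $38,700 > Elif $8,500 > Sofia $2,100.
Tara is the highest bidder, so Tara wins.
Under the first-price rule, the price is the highest bid: $51,800.
Surplus = $51,800 − $51,800 = $0.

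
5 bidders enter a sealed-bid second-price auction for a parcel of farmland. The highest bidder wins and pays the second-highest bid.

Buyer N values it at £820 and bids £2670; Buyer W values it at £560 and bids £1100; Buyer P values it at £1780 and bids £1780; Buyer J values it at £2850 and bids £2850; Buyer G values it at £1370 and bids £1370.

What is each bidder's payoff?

Payoffs: Buyer N £0, Buyer W £0, Buyer P £0, Buyer J £180, Buyer G £0.

Sorted high to low: Buyer J £2850, then Buyer N £2670, then Buyer P £1780, then Buyer G £1370, then Buyer W £1100.
Buyer J has the top bid and wins; the price is the second-highest bid, £2670.
Buyer J's payoff = £2850 − £2670 = £180. All other bidders lose, so their payoff is 0.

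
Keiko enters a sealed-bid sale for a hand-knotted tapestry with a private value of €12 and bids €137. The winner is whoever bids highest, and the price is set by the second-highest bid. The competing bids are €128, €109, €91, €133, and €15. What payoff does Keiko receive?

-€121

Highest competing bid: €133.
Keiko's bid €137 is the highest overall, so Keiko wins and pays the second-highest bid, €133.
Payoff = value − price = €12 − €133 = -€121.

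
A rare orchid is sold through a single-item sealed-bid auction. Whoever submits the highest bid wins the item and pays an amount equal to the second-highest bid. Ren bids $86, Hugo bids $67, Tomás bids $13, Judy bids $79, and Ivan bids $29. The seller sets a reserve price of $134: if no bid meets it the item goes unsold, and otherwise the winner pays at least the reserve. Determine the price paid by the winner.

Bids in descending order: Ren $86 > Judy $79 > Hugo $67 > Ivan $29 > Tomás $13.
The top bid $86 is below the reserve $134, so the item goes unsold and nothing is paid.

unsold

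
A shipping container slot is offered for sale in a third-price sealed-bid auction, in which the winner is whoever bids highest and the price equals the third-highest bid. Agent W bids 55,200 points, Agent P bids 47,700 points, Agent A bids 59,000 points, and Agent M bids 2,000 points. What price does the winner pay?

The winner pays 47,700 points.

Bids in descending order: Agent A 59,000 points, then Agent W 55,200 points, then Agent P 47,700 points, then Agent M 2,000 points.
Agent A is the highest bidder, so Agent A wins.
Under the third-price rule, the price is the third-highest bid: 47,700 points.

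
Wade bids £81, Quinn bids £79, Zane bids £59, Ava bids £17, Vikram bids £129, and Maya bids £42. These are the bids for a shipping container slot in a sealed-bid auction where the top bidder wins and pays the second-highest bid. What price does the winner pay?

Price paid: £81.

Bids in descending order: Vikram £129, then Wade £81, then Quinn £79, then Zane £59, then Maya £42, then Ava £17.
Vikram is the highest bidder, so Vikram wins.
Under the second-price rule, the price is the second-highest bid: £81.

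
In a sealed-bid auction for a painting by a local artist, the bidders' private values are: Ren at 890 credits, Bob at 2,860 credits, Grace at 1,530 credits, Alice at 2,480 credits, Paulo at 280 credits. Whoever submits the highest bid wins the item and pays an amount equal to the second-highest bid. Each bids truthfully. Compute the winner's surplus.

Ordered from highest: Bob 2,860 credits, then Alice 2,480 credits, then Grace 1,530 credits, then Ren 890 credits, then Paulo 280 credits.
Bob wins with the top bid and pays the second-highest, 2,480 credits.
Surplus = 2,860 credits − 2,480 credits = 380 credits.

Winner's surplus: 380 credits.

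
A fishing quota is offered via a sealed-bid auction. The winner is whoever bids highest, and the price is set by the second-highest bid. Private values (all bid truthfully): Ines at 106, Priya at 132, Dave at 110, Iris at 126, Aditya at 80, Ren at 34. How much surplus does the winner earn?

Winner's surplus: 6.

Sorted high to low: Priya 132 > Iris 126 > Dave 110 > Ines 106 > Aditya 80 > Ren 34.
Priya wins with the top bid and pays the second-highest, 126.
Surplus = 132 − 126 = 6.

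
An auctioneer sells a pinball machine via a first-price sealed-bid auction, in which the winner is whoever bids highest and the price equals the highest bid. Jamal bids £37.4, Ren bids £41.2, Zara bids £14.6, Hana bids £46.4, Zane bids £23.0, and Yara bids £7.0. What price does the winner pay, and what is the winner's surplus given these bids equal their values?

Price £46.4; surplus £0.0.

Bids in descending order: Hana £46.4 > Ren £41.2 > Jamal £37.4 > Zane £23.0 > Zara £14.6 > Yara £7.0.
Hana is the highest bidder, so Hana wins.
Under the first-price rule, the price is the highest bid: £46.4.
Surplus = £46.4 − £46.4 = £0.0.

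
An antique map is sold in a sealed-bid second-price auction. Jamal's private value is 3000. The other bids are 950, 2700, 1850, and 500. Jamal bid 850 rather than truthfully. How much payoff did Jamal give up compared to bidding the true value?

300

The highest competing bid is 2700.
Bidding truthfully at 3000: Jamal has the top bid, wins, and pays the second-highest bid 2700. Payoff = 3000 − 2700 = 300.
Bidding 850: the top bid is 2700 (a rival), so Jamal loses. Payoff = 0.
Regret = truthful payoff − actual payoff = 300 − 0 = 300.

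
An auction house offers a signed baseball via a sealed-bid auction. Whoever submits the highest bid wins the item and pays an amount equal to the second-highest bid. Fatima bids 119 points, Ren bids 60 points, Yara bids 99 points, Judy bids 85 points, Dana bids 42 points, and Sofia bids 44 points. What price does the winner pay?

Ranking the bids: Fatima 119 points; Yara 99 points; Judy 85 points; Ren 60 points; Sofia 44 points; Dana 42 points.
Fatima has the highest bid, so Fatima wins.
The second-highest bid is 99 points, so that is what Fatima pays.

Price paid: 99 points.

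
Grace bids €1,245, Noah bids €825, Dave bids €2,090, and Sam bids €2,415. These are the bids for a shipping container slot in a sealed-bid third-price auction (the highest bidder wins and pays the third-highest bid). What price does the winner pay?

Bids in descending order: Sam €2,415, then Dave €2,090, then Grace €1,245, then Noah €825.
Sam is the highest bidder, so Sam wins.
Under the third-price rule, the price is the third-highest bid: €1,245.

The winner pays €1,245.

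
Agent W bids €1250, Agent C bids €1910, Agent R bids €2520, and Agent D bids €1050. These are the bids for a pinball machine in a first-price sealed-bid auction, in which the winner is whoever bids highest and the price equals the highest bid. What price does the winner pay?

Bids in descending order: Agent R €2520; Agent C €1910; Agent W €1250; Agent D €1050.
Agent R is the highest bidder, so Agent R wins.
Under the first-price rule, the price is the highest bid: €2520.

The winner pays €2520.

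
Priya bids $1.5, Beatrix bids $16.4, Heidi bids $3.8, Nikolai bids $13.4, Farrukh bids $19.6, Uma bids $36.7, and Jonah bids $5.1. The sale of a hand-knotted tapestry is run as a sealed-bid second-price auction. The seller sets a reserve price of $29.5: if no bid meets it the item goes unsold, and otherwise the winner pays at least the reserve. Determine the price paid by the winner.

Bids in descending order: Uma $36.7 > Farrukh $19.6 > Beatrix $16.4 > Nikolai $13.4 > Jonah $5.1 > Heidi $3.8 > Priya $1.5.
Uma has the highest bid, so Uma wins.
The second-highest bid is $19.6, but the reserve $29.5 is higher, so the price is the reserve.

The winner pays $29.5.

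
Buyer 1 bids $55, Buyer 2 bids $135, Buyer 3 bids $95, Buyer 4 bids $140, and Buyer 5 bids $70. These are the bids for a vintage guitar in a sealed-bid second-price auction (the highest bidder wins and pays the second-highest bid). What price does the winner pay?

Bids in descending order: Buyer 4 $140 > Buyer 2 $135 > Buyer 3 $95 > Buyer 5 $70 > Buyer 1 $55.
Buyer 4 is the highest bidder, so Buyer 4 wins.
Under the second-price rule, the price is the second-highest bid: $135.

The winner pays $135.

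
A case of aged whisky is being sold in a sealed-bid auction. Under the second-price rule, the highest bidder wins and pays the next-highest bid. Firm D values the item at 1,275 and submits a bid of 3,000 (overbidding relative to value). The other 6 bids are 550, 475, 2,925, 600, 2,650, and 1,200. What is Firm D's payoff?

-1,650

Highest competing bid: 2,925.
Firm D's bid 3,000 is the highest overall, so Firm D wins and pays the second-highest bid, 2,925.
Payoff = value − price = 1,275 − 2,925 = -1,650.
Overbidding won the item at a price above value — truthful bidding would have avoided this loss.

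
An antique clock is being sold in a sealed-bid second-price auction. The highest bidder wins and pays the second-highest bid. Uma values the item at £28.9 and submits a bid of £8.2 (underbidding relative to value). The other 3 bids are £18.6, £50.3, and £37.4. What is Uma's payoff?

Highest competing bid: £50.3.
Uma's bid £8.2 is not the highest, so Uma loses, pays nothing, and earns zero payoff.

£0.0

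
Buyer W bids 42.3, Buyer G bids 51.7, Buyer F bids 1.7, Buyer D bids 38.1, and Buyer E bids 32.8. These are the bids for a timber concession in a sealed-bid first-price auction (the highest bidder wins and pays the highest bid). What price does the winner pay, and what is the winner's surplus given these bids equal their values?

Price 51.7; surplus 0.0.

Ordered from highest: Buyer G 51.7, then Buyer W 42.3, then Buyer D 38.1, then Buyer E 32.8, then Buyer F 1.7.
Buyer G is the highest bidder, so Buyer G wins.
Under the first-price rule, the price is the highest bid: 51.7.
Surplus = 51.7 − 51.7 = 0.0.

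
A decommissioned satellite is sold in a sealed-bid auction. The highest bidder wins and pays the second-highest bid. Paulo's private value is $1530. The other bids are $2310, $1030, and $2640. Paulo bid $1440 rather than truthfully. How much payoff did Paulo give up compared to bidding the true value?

Regret: $0.

The highest competing bid is $2640.
Bidding truthfully at $1530: the top bid is $2640 (a rival), so Paulo loses. Payoff = $0.
Bidding $1440: the top bid is $2640 (a rival), so Paulo loses. Payoff = $0.
Regret = truthful payoff − actual payoff = $0 − $0 = $0.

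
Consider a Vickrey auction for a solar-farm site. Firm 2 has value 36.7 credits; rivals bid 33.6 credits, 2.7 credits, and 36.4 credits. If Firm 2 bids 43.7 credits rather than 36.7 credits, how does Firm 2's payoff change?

Payoff change: 0.0 credits.

The highest competing bid is 36.4 credits.
Bidding truthfully at 36.7 credits: Firm 2 has the top bid, wins, and pays the second-highest bid 36.4 credits. Payoff = 36.7 credits − 36.4 credits = 0.3 credits.
Bidding 43.7 credits: Firm 2 has the top bid, wins, and pays the second-highest bid 36.4 credits. Payoff = 36.7 credits − 36.4 credits = 0.3 credits.
Change = 0.3 credits − 0.3 credits = 0.0 credits.
The bid only affects whether you win, not the price — here both bids land on the same side of the top rival bid, so the deviation is payoff-neutral.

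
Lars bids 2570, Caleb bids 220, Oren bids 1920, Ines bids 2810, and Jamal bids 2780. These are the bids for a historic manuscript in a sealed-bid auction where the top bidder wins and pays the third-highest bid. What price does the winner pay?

Price paid: 2570.

Ordered from highest: Ines 2810, then Jamal 2780, then Lars 2570, then Oren 1920, then Caleb 220.
Ines is the highest bidder, so Ines wins.
Under the third-price rule, the price is the third-highest bid: 2570.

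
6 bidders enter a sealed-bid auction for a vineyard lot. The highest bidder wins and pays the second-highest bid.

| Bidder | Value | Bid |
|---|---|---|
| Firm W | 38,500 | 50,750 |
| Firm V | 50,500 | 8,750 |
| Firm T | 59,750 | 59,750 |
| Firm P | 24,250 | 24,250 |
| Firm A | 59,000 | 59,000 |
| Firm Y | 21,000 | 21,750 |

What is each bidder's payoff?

Sorted high to low: Firm T 59,750 > Firm A 59,000 > Firm W 50,750 > Firm P 24,250 > Firm Y 21,750 > Firm V 8,750.
Firm T has the top bid and wins; the price is the second-highest bid, 59,000.
Firm T's payoff = 59,750 − 59,000 = 750. All other bidders lose, so their payoff is 0.

Payoffs: Firm W 0, Firm V 0, Firm T 750, Firm P 0, Firm A 0, Firm Y 0.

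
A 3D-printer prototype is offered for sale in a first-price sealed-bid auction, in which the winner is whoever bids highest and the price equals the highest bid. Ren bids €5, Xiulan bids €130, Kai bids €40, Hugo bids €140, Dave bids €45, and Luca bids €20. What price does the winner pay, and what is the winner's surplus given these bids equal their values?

Sorted high to low: Hugo €140 > Xiulan €130 > Dave €45 > Kai €40 > Luca €20 > Ren €5.
Hugo is the highest bidder, so Hugo wins.
Under the first-price rule, the price is the highest bid: €140.
Surplus = €140 − €140 = €0.

Price €140; surplus €0.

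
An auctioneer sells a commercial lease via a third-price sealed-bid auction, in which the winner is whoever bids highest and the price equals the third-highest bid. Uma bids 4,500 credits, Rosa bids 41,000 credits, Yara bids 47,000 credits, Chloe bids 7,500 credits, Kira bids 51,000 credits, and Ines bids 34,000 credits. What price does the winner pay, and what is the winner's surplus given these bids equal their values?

Bids in descending order: Kira 51,000 credits > Yara 47,000 credits > Rosa 41,000 credits > Ines 34,000 credits > Chloe 7,500 credits > Uma 4,500 credits.
Kira is the highest bidder, so Kira wins.
Under the third-price rule, the price is the third-highest bid: 41,000 credits.
Surplus = 51,000 credits − 41,000 credits = 10,000 credits.

Price 41,000 credits; surplus 10,000 credits.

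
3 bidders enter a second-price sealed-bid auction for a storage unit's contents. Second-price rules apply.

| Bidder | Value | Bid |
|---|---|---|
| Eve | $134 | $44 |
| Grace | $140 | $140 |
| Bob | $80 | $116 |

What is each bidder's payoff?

Payoffs: Eve $0, Grace $24, Bob $0.

Ranking the bids: Grace $140; Bob $116; Eve $44.
Grace has the top bid and wins; the price is the second-highest bid, $116.
Grace's payoff = $140 − $116 = $24. All other bidders lose, so their payoff is 0.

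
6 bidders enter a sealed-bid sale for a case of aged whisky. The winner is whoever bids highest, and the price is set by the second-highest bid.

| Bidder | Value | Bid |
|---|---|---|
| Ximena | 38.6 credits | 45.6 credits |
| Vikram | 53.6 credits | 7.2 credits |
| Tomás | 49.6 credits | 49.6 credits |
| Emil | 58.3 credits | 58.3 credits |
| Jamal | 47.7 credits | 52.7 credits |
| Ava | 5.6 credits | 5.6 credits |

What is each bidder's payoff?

Ordered from highest: Emil 58.3 credits > Jamal 52.7 credits > Tomás 49.6 credits > Ximena 45.6 credits > Vikram 7.2 credits > Ava 5.6 credits.
Emil has the top bid and wins; the price is the second-highest bid, 52.7 credits.
Emil's payoff = 58.3 credits − 52.7 credits = 5.6 credits. All other bidders lose, so their payoff is 0.

Ximena 0.0 credits, Vikram 0.0 credits, Tomás 0.0 credits, Emil 5.6 credits, Jamal 0.0 credits, Ava 0.0 credits.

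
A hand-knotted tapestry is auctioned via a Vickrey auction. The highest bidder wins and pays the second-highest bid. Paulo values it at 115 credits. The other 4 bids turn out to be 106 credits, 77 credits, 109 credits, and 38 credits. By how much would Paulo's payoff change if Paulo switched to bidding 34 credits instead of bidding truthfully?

The highest competing bid is 109 credits.
Bidding truthfully at 115 credits: Paulo has the top bid, wins, and pays the second-highest bid 109 credits. Payoff = 115 credits − 109 credits = 6 credits.
Bidding 34 credits: the top bid is 109 credits (a rival), so Paulo loses. Payoff = 0 credits.
Change = 0 credits − 6 credits = -6 credits.
Deviating from a truthful bid can only lose payoff in a second-price auction — never gain.

-6 credits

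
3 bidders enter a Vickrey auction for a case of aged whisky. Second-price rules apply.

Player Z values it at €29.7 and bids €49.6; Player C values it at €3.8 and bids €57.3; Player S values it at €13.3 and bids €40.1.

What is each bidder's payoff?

Sorted high to low: Player C €57.3, then Player Z €49.6, then Player S €40.1.
Player C has the top bid and wins; the price is the second-highest bid, €49.6.
Player C's payoff = €3.8 − €49.6 = -€45.8. All other bidders lose, so their payoff is 0.

Player Z €0.0, Player C -€45.8, Player S €0.0.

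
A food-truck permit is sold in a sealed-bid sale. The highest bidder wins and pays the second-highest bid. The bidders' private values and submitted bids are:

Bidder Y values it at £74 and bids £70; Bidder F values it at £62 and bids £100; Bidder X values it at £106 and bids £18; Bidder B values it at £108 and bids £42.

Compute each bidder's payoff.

Ranking the bids: Bidder F £100, then Bidder Y £70, then Bidder B £42, then Bidder X £18.
Bidder F has the top bid and wins; the price is the second-highest bid, £70.
Bidder F's payoff = £62 − £70 = -£8. All other bidders lose, so their payoff is 0.

Payoffs: Bidder Y £0, Bidder F -£8, Bidder X £0, Bidder B £0.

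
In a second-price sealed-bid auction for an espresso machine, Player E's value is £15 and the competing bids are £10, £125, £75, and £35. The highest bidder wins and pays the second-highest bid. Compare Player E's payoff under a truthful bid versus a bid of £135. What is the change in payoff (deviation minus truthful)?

Change in payoff: -£110.

The highest competing bid is £125.
Bidding truthfully at £15: the top bid is £125 (a rival), so Player E loses. Payoff = £0.
Bidding £135: Player E has the top bid, wins, and pays the second-highest bid £125. Payoff = £15 − £125 = -£110.
Change = -£110 − £0 = -£110.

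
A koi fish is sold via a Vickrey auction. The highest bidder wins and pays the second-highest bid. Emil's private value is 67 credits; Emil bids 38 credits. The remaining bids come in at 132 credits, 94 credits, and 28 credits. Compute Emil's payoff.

Highest competing bid: 132 credits.
Emil's bid 38 credits is not the highest, so Emil loses, pays nothing, and earns zero payoff.

0 credits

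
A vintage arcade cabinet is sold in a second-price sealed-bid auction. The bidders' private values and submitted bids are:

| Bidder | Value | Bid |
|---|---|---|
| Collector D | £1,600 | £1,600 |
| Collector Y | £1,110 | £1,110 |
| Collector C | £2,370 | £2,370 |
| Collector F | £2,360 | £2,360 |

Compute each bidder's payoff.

Ordered from highest: Collector C £2,370 > Collector F £2,360 > Collector D £1,600 > Collector Y £1,110.
Collector C has the top bid and wins; the price is the second-highest bid, £2,360.
Collector C's payoff = £2,370 − £2,360 = £10. All other bidders lose, so their payoff is 0.

Payoffs: Collector D £0, Collector Y £0, Collector C £10, Collector F £0.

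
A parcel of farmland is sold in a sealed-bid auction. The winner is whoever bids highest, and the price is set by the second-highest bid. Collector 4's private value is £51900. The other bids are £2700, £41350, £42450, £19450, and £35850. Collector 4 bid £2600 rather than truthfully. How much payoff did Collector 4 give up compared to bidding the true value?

£9450

The highest competing bid is £42450.
Bidding truthfully at £51900: Collector 4 has the top bid, wins, and pays the second-highest bid £42450. Payoff = £51900 − £42450 = £9450.
Bidding £2600: the top bid is £42450 (a rival), so Collector 4 loses. Payoff = £0.
Regret = truthful payoff − actual payoff = £9450 − £0 = £9450.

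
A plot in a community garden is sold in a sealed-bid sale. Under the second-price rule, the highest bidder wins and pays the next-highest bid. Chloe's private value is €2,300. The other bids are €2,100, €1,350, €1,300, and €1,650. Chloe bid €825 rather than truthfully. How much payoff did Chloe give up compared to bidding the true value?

Regret: €200.

The highest competing bid is €2,100.
Bidding truthfully at €2,300: Chloe has the top bid, wins, and pays the second-highest bid €2,100. Payoff = €2,300 − €2,100 = €200.
Bidding €825: the top bid is €2,100 (a rival), so Chloe loses. Payoff = €0.
Regret = truthful payoff − actual payoff = €200 − €0 = €200.
This is the dominant-strategy logic: truthful bidding weakly beats any alternative.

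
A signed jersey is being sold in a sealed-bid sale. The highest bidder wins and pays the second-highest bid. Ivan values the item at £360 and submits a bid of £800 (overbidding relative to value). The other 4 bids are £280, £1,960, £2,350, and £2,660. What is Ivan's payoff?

Highest competing bid: £2,660.
Ivan's bid £800 is not the highest, so Ivan loses, pays nothing, and earns zero payoff.

Payoff = £0.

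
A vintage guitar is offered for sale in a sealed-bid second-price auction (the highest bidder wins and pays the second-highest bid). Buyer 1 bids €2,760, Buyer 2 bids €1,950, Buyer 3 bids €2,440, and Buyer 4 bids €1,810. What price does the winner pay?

€2,440

Ordered from highest: Buyer 1 €2,760, then Buyer 3 €2,440, then Buyer 2 €1,950, then Buyer 4 €1,810.
Buyer 1 is the highest bidder, so Buyer 1 wins.
Under the second-price rule, the price is the second-highest bid: €2,440.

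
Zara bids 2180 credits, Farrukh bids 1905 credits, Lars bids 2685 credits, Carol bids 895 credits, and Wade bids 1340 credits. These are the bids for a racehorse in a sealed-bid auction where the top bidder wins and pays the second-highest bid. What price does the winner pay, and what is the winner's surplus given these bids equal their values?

Price 2180 credits; surplus 505 credits.

Sorted high to low: Lars 2685 credits, then Zara 2180 credits, then Farrukh 1905 credits, then Wade 1340 credits, then Carol 895 credits.
Lars is the highest bidder, so Lars wins.
Under the second-price rule, the price is the second-highest bid: 2180 credits.
Surplus = 2685 credits − 2180 credits = 505 credits.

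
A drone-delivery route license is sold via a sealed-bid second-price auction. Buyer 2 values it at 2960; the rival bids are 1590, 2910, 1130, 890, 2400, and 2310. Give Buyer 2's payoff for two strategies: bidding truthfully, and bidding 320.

The highest competing bid is 2910.
Bidding truthfully at 2960: Buyer 2 has the top bid, wins, and pays the second-highest bid 2910. Payoff = 2960 − 2910 = 50.
Bidding 320: the top bid is 2910 (a rival), so Buyer 2 loses. Payoff = 0.

Truthful: 50; alternative: 0.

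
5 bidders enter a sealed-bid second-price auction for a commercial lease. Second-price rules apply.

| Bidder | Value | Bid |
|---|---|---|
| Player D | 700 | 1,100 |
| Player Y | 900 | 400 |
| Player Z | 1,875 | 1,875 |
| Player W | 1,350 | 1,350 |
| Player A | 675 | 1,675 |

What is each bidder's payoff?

Ordered from highest: Player Z 1,875; Player A 1,675; Player W 1,350; Player D 1,100; Player Y 400.
Player Z has the top bid and wins; the price is the second-highest bid, 1,675.
Player Z's payoff = 1,875 − 1,675 = 200. All other bidders lose, so their payoff is 0.

Payoffs: Player D 0, Player Y 0, Player Z 200, Player W 0, Player A 0.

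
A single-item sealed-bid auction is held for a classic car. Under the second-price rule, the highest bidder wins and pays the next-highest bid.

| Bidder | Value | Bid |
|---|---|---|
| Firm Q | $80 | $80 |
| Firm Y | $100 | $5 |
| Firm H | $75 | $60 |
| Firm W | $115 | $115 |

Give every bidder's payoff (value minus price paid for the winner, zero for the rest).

Payoffs: Firm Q $0, Firm Y $0, Firm H $0, Firm W $35.

Ranking the bids: Firm W $115 > Firm Q $80 > Firm H $60 > Firm Y $5.
Firm W has the top bid and wins; the price is the second-highest bid, $80.
Firm W's payoff = $115 − $80 = $35. All other bidders lose, so their payoff is 0.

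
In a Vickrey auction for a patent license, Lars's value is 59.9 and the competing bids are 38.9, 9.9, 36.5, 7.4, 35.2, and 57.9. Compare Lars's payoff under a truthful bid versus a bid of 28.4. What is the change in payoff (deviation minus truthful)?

Change in payoff: -2.0.

The highest competing bid is 57.9.
Bidding truthfully at 59.9: Lars has the top bid, wins, and pays the second-highest bid 57.9. Payoff = 59.9 − 57.9 = 2.0.
Bidding 28.4: the top bid is 57.9 (a rival), so Lars loses. Payoff = 0.0.
Change = 0.0 − 2.0 = -2.0.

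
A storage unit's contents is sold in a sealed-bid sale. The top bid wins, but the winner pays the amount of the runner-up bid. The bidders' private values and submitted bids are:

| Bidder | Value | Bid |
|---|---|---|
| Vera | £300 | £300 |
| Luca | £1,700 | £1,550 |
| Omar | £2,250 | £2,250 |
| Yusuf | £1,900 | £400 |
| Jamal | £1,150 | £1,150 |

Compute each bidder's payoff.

Payoffs: Vera £0, Luca £0, Omar £700, Yusuf £0, Jamal £0.

Bids in descending order: Omar £2,250, then Luca £1,550, then Jamal £1,150, then Yusuf £400, then Vera £300.
Omar has the top bid and wins; the price is the second-highest bid, £1,550.
Omar's payoff = £2,250 − £1,550 = £700. All other bidders lose, so their payoff is 0.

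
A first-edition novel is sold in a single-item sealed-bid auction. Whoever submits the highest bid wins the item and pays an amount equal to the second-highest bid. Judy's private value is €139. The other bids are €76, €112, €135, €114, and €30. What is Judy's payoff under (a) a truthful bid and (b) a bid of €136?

The highest competing bid is €135.
Bidding truthfully at €139: Judy has the top bid, wins, and pays the second-highest bid €135. Payoff = €139 − €135 = €4.
Bidding €136: Judy has the top bid, wins, and pays the second-highest bid €135. Payoff = €139 − €135 = €4.

(a) €4  (b) €4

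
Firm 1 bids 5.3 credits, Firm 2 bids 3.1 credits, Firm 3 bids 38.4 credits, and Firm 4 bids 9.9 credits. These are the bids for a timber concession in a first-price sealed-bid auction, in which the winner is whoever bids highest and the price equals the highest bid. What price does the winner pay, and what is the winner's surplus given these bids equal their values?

The winner pays 38.4 credits for a surplus of 0.0 credits.

Ordered from highest: Firm 3 38.4 credits; Firm 4 9.9 credits; Firm 1 5.3 credits; Firm 2 3.1 credits.
Firm 3 is the highest bidder, so Firm 3 wins.
Under the first-price rule, the price is the highest bid: 38.4 credits.
Surplus = 38.4 credits − 38.4 credits = 0.0 credits.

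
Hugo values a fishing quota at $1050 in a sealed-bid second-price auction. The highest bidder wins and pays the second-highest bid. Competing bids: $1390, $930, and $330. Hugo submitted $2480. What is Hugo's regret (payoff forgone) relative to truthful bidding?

Regret: $340.

The highest competing bid is $1390.
Bidding truthfully at $1050: the top bid is $1390 (a rival), so Hugo loses. Payoff = $0.
Bidding $2480: Hugo has the top bid, wins, and pays the second-highest bid $1390. Payoff = $1050 − $1390 = -$340.
Regret = truthful payoff − actual payoff = $0 − -$340 = $340.
This is the dominant-strategy logic: truthful bidding weakly beats any alternative.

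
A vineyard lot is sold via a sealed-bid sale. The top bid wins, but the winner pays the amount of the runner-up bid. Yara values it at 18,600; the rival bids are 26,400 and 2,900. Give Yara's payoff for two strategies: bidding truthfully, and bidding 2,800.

(a) 0  (b) 0

The highest competing bid is 26,400.
Bidding truthfully at 18,600: the top bid is 26,400 (a rival), so Yara loses. Payoff = 0.
Bidding 2,800: the top bid is 26,400 (a rival), so Yara loses. Payoff = 0.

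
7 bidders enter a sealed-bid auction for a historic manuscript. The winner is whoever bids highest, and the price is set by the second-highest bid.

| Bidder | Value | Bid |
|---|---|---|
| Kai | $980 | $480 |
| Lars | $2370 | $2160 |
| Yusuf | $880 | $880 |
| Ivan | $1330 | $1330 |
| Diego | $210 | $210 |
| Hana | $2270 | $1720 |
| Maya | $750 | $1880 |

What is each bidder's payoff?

Ordered from highest: Lars $2160, then Maya $1880, then Hana $1720, then Ivan $1330, then Yusuf $880, then Kai $480, then Diego $210.
Lars has the top bid and wins; the price is the second-highest bid, $1880.
Lars's payoff = $2370 − $1880 = $490. All other bidders lose, so their payoff is 0.

Payoffs: Kai $0, Lars $490, Yusuf $0, Ivan $0, Diego $0, Hana $0, Maya $0.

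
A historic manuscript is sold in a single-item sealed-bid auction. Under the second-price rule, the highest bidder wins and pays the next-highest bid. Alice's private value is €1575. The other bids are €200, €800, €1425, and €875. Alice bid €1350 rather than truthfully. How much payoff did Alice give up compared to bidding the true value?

The highest competing bid is €1425.
Bidding truthfully at €1575: Alice has the top bid, wins, and pays the second-highest bid €1425. Payoff = €1575 − €1425 = €150.
Bidding €1350: the top bid is €1425 (a rival), so Alice loses. Payoff = €0.
Regret = truthful payoff − actual payoff = €150 − €0 = €150.
This is the dominant-strategy logic: truthful bidding weakly beats any alternative.

Payoff forgone: €150.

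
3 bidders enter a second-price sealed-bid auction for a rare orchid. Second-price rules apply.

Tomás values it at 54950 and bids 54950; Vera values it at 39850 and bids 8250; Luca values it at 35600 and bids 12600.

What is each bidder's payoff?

Sorted high to low: Tomás 54950 > Luca 12600 > Vera 8250.
Tomás has the top bid and wins; the price is the second-highest bid, 12600.
Tomás's payoff = 54950 − 12600 = 42350. All other bidders lose, so their payoff is 0.

Payoffs: Tomás 42350, Vera 0, Luca 0.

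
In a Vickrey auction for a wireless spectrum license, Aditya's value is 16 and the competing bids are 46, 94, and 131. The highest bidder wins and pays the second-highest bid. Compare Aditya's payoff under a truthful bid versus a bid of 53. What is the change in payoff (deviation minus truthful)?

Payoff change: 0.

The highest competing bid is 131.
Bidding truthfully at 16: the top bid is 131 (a rival), so Aditya loses. Payoff = 0.
Bidding 53: the top bid is 131 (a rival), so Aditya loses. Payoff = 0.
Change = 0 − 0 = 0.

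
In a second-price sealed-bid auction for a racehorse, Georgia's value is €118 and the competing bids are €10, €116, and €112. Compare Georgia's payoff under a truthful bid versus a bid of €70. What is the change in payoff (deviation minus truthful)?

Payoff change: -€2.

The highest competing bid is €116.
Bidding truthfully at €118: Georgia has the top bid, wins, and pays the second-highest bid €116. Payoff = €118 − €116 = €2.
Bidding €70: the top bid is €116 (a rival), so Georgia loses. Payoff = €0.
Change = €0 − €2 = -€2.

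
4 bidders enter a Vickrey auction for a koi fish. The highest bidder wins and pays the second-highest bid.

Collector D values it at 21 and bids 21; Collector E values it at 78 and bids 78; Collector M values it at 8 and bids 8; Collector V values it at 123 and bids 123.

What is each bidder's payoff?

Payoffs: Collector D 0, Collector E 0, Collector M 0, Collector V 45.

Sorted high to low: Collector V 123 > Collector E 78 > Collector D 21 > Collector M 8.
Collector V has the top bid and wins; the price is the second-highest bid, 78.
Collector V's payoff = 123 − 78 = 45. All other bidders lose, so their payoff is 0.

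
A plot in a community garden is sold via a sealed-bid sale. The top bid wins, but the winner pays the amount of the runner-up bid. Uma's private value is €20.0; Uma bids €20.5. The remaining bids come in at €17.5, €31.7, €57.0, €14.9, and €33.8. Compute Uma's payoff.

Highest competing bid: €57.0.
Uma's bid €20.5 is not the highest, so Uma loses, pays nothing, and earns zero payoff.

Uma's payoff: €0.0.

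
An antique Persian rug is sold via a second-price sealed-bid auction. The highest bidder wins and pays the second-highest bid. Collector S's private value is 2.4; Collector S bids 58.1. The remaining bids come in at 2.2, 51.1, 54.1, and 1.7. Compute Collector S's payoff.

Highest competing bid: 54.1.
Collector S's bid 58.1 is the highest overall, so Collector S wins and pays the second-highest bid, 54.1.
Payoff = value − price = 2.4 − 54.1 = -51.7.
Overbidding won the item at a price above value — truthful bidding would have avoided this loss.

-51.7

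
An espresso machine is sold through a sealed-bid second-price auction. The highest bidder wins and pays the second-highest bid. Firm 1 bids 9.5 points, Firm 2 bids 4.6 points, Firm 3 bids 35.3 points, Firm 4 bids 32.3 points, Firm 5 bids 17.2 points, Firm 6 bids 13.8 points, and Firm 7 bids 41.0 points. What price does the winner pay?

The winner pays 35.3 points.

Ranking the bids: Firm 7 41.0 points; Firm 3 35.3 points; Firm 4 32.3 points; Firm 5 17.2 points; Firm 6 13.8 points; Firm 1 9.5 points; Firm 2 4.6 points.
Firm 7 has the highest bid, so Firm 7 wins.
The second-highest bid is 35.3 points, so that is what Firm 7 pays.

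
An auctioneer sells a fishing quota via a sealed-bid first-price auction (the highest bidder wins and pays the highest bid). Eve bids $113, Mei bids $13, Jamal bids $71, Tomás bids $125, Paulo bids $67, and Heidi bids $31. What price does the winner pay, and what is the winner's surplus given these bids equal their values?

The winner pays $125 for a surplus of $0.

Bids in descending order: Tomás $125; Eve $113; Jamal $71; Paulo $67; Heidi $31; Mei $13.
Tomás is the highest bidder, so Tomás wins.
Under the first-price rule, the price is the highest bid: $125.
Surplus = $125 − $125 = $0.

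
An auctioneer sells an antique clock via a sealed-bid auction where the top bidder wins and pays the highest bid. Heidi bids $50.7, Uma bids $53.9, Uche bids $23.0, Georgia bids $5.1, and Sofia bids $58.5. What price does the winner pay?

Bids in descending order: Sofia $58.5, then Uma $53.9, then Heidi $50.7, then Uche $23.0, then Georgia $5.1.
Sofia is the highest bidder, so Sofia wins.
Under the first-price rule, the price is the highest bid: $58.5.

Price paid: $58.5.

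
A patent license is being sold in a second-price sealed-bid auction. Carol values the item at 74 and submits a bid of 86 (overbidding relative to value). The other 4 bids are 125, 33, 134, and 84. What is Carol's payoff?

Highest competing bid: 134.
Carol's bid 86 is not the highest, so Carol loses, pays nothing, and earns zero payoff.

0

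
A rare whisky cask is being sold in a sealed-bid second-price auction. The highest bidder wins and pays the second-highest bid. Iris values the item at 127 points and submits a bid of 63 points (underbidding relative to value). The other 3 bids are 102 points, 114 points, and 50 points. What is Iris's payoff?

Highest competing bid: 114 points.
Iris's bid 63 points is not the highest, so Iris loses, pays nothing, and earns zero payoff.

Payoff = 0 points.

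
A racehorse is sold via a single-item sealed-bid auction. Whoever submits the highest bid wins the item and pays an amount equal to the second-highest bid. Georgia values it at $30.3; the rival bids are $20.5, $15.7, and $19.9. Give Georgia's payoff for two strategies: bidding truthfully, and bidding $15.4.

(a) $9.8  (b) $0.0

The highest competing bid is $20.5.
Bidding truthfully at $30.3: Georgia has the top bid, wins, and pays the second-highest bid $20.5. Payoff = $30.3 − $20.5 = $9.8.
Bidding $15.4: the top bid is $20.5 (a rival), so Georgia loses. Payoff = $0.0.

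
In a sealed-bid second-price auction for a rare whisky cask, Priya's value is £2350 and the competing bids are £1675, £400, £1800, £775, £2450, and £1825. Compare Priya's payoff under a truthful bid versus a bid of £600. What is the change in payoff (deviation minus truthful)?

The highest competing bid is £2450.
Bidding truthfully at £2350: the top bid is £2450 (a rival), so Priya loses. Payoff = £0.
Bidding £600: the top bid is £2450 (a rival), so Priya loses. Payoff = £0.
Change = £0 − £0 = £0.

Change in payoff: £0.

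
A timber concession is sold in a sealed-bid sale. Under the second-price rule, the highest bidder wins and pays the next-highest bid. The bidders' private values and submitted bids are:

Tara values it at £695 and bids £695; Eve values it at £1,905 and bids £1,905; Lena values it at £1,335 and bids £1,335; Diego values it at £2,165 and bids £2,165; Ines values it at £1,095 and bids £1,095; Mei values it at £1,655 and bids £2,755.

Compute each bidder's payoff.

Bids in descending order: Mei £2,755; Diego £2,165; Eve £1,905; Lena £1,335; Ines £1,095; Tara £695.
Mei has the top bid and wins; the price is the second-highest bid, £2,165.
Mei's payoff = £1,655 − £2,165 = -£510. All other bidders lose, so their payoff is 0.

Payoffs: Tara £0, Eve £0, Lena £0, Diego £0, Ines £0, Mei -£510.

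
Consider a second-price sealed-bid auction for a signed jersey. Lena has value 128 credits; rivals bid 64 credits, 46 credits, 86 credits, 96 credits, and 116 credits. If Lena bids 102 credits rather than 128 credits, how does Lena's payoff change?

-12 credits

The highest competing bid is 116 credits.
Bidding truthfully at 128 credits: Lena has the top bid, wins, and pays the second-highest bid 116 credits. Payoff = 128 credits − 116 credits = 12 credits.
Bidding 102 credits: the top bid is 116 credits (a rival), so Lena loses. Payoff = 0 credits.
Change = 0 credits − 12 credits = -12 credits.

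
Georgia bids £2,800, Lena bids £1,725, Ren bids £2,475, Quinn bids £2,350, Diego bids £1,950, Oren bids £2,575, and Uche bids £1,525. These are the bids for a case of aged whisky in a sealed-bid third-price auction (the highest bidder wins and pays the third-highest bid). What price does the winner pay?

The winner pays £2,475.

Sorted high to low: Georgia £2,800 > Oren £2,575 > Ren £2,475 > Quinn £2,350 > Diego £1,950 > Lena £1,725 > Uche £1,525.
Georgia is the highest bidder, so Georgia wins.
Under the third-price rule, the price is the third-highest bid: £2,475.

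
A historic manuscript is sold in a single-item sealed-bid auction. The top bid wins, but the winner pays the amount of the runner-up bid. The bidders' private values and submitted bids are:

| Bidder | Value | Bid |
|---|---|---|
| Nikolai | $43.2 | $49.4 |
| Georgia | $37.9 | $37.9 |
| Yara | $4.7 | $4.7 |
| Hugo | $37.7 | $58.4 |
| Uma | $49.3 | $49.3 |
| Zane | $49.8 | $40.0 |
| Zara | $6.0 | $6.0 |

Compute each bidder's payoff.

Bids in descending order: Hugo $58.4 > Nikolai $49.4 > Uma $49.3 > Zane $40.0 > Georgia $37.9 > Zara $6.0 > Yara $4.7.
Hugo has the top bid and wins; the price is the second-highest bid, $49.4.
Hugo's payoff = $37.7 − $49.4 = -$11.7. All other bidders lose, so their payoff is 0.

Payoffs: Nikolai $0.0, Georgia $0.0, Yara $0.0, Hugo -$11.7, Uma $0.0, Zane $0.0, Zara $0.0.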